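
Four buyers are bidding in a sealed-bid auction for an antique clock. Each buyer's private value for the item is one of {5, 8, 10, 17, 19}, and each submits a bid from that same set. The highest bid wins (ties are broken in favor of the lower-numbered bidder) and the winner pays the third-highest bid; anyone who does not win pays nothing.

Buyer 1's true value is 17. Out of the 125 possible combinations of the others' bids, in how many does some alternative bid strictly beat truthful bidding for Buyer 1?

Others bid (5, 5, 19): truth gives 0; bid 19 gives 12 > 0. Violating.
Others bid (5, 8, 19): truth gives 0; bid 19 gives 9 > 0. Violating.
Others bid (5, 10, 19): truth gives 0; bid 19 gives 7 > 0. Violating.
Others bid (5, 19, 5): truth gives 0; bid 19 gives 12 > 0. Violating.
Others bid (5, 5, 5): truth gives 12; no alternative beats it.
Others bid (5, 5, 8): truth gives 12; no alternative beats it.
(Checking all 125 profiles: 27 have a profitable deviation, 98 do not.)

27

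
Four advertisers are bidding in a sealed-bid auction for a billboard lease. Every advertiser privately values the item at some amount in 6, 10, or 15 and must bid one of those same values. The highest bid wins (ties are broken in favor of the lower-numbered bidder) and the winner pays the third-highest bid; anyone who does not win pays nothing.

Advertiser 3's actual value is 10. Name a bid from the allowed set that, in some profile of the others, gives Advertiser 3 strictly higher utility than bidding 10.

15

Suppose Advertiser 1 bids 6, Advertiser 2 bids 6 and Advertiser 4 bids 15.
Bid 10: loses, pays 0, utility 0.
Bid 15: wins, pays 6, utility 10 - 6 = 4.
So bidding 15 beats truth here (4 > 0).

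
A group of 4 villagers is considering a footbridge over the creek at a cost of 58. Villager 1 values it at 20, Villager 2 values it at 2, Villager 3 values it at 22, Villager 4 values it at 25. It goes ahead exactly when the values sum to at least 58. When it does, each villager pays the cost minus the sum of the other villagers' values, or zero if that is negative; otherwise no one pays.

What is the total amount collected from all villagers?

Total value 69 ≥ cost 58, so it is built.
Villager 1: others sum to 49; max(0, 58 - 49) = 9.
Villager 2: others sum to 67; max(0, 58 - 67) = 0.
Villager 3: others sum to 47; max(0, 58 - 47) = 11.
Villager 4: others sum to 44; max(0, 58 - 44) = 14.
Total collected = 9 + 0 + 11 + 14 = 34.

34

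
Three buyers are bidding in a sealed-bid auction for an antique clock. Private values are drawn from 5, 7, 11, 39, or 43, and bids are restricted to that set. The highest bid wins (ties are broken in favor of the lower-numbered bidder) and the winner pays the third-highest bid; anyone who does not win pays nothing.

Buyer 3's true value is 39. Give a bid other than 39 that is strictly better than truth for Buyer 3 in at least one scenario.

Suppose Buyer 1 bids 5 and Buyer 2 bids 39.
Bid 39: loses, pays 0, utility 0.
Bid 43: wins, pays 5, utility 39 - 5 = 34.
So bidding 43 beats truth here (34 > 0).

43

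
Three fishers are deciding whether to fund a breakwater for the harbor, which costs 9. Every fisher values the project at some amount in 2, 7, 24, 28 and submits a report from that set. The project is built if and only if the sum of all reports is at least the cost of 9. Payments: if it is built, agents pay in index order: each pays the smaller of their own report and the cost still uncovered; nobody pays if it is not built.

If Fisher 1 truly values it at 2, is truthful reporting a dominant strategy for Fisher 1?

Yes

Check each profile of the others' reports and compare truth against every alternative report.
Others report (2, 2): truth gives 0, best alternative gives -5.
Others report (2, 7): truth gives 0, best alternative gives -5.
Others report (2, 24): truth gives 0, best alternative gives -5.
Others report (2, 28): truth gives 0, best alternative gives -5.
Others report (7, 2): truth gives 0, best alternative gives -5.
Others report (7, 7): truth gives 0, best alternative gives -5.
(Remaining 10 profiles checked similarly; truth is weakly best in each.)
In every case the truthful report is at least as good as any alternative, so it is a dominant strategy.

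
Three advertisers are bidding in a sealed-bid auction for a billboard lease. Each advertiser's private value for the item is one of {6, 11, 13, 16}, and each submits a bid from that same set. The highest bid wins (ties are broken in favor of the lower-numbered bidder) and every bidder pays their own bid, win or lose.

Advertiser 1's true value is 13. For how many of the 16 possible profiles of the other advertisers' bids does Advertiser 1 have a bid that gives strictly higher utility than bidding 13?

Others bid (6, 6): truth gives 0; bid 6 gives 7 > 0. Violating.
Others bid (6, 11): truth gives 0; bid 11 gives 2 > 0. Violating.
Others bid (6, 16): truth gives -13; bid 16 gives -3 > -13. Violating.
Others bid (11, 6): truth gives 0; bid 11 gives 2 > 0. Violating.
Others bid (6, 13): truth gives 0; no alternative beats it.
Others bid (11, 13): truth gives 0; no alternative beats it.
(Checking all 16 profiles: 11 have a profitable deviation, 5 do not.)

11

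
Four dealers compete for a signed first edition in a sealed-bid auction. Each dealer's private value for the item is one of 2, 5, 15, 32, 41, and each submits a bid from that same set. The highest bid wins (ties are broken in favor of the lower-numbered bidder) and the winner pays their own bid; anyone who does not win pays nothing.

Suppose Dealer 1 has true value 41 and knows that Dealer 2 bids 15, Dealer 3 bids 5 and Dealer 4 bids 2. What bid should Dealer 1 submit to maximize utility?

Bid 2: loses, pays 0, utility 0.
Bid 5: loses, pays 0, utility 0.
Bid 15: wins, pays 15, utility 41 - 15 = 26.
Bid 32: wins, pays 32, utility 41 - 32 = 9.
Bid 41: wins, pays 41, utility 41 - 41 = 0.
The best choice is 15 with utility 26.

15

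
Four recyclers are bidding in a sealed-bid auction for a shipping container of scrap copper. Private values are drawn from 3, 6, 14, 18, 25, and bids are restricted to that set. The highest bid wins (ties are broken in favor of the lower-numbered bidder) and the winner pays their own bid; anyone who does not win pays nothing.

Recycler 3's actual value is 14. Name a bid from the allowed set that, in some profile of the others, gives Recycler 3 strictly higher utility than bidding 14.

Suppose Recycler 1 bids 3, Recycler 2 bids 3 and Recycler 4 bids 3.
Bid 14: wins, pays 14, utility 14 - 14 = 0.
Bid 6: wins, pays 6, utility 14 - 6 = 8.
So bidding 6 beats truth here (8 > 0).

6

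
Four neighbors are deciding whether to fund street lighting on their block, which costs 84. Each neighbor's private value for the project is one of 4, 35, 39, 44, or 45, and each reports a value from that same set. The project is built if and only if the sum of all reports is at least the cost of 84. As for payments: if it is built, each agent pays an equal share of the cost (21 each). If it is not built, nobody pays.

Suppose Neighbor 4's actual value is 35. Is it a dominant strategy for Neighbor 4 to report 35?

No

Consider the case where Neighbor 1 reports 4, Neighbor 2 reports 4 and Neighbor 3 reports 35.
Truthful report 35: project not built, utility 0.
Report 44 instead: project built, pays 21, utility 35 - 21 = 14.
Since 14 > 0, reporting 44 is strictly better here, so truthful reporting is not dominant.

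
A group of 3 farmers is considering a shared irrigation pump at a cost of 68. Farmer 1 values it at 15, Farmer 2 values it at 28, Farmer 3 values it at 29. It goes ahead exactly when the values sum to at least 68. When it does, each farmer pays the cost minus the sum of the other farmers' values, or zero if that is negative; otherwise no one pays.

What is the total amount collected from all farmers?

Total value 72 ≥ cost 68, so it is built.
Farmer 1: others sum to 57; max(0, 68 - 57) = 11.
Farmer 2: others sum to 44; max(0, 68 - 44) = 24.
Farmer 3: others sum to 43; max(0, 68 - 43) = 25.
Total collected = 11 + 24 + 25 = 60.

60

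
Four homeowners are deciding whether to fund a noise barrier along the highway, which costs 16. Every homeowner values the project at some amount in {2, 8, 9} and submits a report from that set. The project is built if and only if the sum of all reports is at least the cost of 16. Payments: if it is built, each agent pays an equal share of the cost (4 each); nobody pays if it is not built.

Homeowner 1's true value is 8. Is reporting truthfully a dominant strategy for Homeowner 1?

Check each profile of the others' reports and compare truth against every alternative report.
Others report (2, 2, 8): truth gives 4, best alternative gives 4.
Others report (2, 2, 9): truth gives 4, best alternative gives 4.
Others report (2, 8, 2): truth gives 4, best alternative gives 4.
Others report (2, 8, 8): truth gives 4, best alternative gives 4.
Others report (2, 8, 9): truth gives 4, best alternative gives 4.
Others report (2, 9, 2): truth gives 4, best alternative gives 4.
(Remaining 21 profiles checked similarly; truth is weakly best in each.)
In every case the truthful report is at least as good as any alternative, so it is a dominant strategy.

Yes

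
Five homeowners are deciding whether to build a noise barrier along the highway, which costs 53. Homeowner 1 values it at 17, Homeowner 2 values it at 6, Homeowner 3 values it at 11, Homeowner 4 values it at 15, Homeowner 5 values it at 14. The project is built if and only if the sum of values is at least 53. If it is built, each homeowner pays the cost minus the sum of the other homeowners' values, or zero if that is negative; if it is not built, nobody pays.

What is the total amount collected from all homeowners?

Total value 63 ≥ cost 53, so it is built.
Homeowner 1: others sum to 46; max(0, 53 - 46) = 7.
Homeowner 2: others sum to 57; max(0, 53 - 57) = 0.
Homeowner 3: others sum to 52; max(0, 53 - 52) = 1.
Homeowner 4: others sum to 48; max(0, 53 - 48) = 5.
Homeowner 5: others sum to 49; max(0, 53 - 49) = 4.
Total collected = 7 + 0 + 1 + 5 + 4 = 17.

17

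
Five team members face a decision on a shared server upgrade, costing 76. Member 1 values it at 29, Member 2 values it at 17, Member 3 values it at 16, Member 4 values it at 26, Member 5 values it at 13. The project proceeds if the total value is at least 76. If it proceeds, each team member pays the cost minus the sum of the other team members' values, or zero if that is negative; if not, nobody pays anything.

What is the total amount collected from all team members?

5

Total value 101 ≥ cost 76, so it is built.
Member 1: others sum to 72; max(0, 76 - 72) = 4.
Member 2: others sum to 84; max(0, 76 - 84) = 0.
Member 3: others sum to 85; max(0, 76 - 85) = 0.
Member 4: others sum to 75; max(0, 76 - 75) = 1.
Member 5: others sum to 88; max(0, 76 - 88) = 0.
Total collected = 4 + 0 + 0 + 1 + 0 = 5.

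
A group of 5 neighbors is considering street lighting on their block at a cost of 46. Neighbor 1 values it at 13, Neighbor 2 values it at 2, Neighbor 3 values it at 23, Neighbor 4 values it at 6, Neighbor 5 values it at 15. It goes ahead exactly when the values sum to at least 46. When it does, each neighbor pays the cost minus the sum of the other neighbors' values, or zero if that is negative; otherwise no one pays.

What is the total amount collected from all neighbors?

Total value 59 ≥ cost 46, so it is built.
Neighbor 1: others sum to 46; max(0, 46 - 46) = 0.
Neighbor 2: others sum to 57; max(0, 46 - 57) = 0.
Neighbor 3: others sum to 36; max(0, 46 - 36) = 10.
Neighbor 4: others sum to 53; max(0, 46 - 53) = 0.
Neighbor 5: others sum to 44; max(0, 46 - 44) = 2.
Total collected = 0 + 0 + 10 + 0 + 2 = 12.

12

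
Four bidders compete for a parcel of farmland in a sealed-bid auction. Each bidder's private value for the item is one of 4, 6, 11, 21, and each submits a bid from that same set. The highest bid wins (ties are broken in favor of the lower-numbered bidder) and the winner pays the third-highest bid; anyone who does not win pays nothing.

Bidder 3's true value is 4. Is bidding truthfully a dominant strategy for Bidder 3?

Yes

Check each profile of the others' bids and compare truth against every alternative bid.
Others bid (4, 4, 4): truth gives 0, best alternative gives 0.
Others bid (4, 4, 6): truth gives 0, best alternative gives 0.
Others bid (4, 4, 11): truth gives 0, best alternative gives 0.
Others bid (4, 4, 21): truth gives 0, best alternative gives 0.
Others bid (4, 6, 4): truth gives 0, best alternative gives 0.
Others bid (4, 6, 6): truth gives 0, best alternative gives 0.
(Remaining 58 profiles checked similarly; truth is weakly best in each.)
In every case the truthful bid is at least as good as any alternative, so it is a dominant strategy.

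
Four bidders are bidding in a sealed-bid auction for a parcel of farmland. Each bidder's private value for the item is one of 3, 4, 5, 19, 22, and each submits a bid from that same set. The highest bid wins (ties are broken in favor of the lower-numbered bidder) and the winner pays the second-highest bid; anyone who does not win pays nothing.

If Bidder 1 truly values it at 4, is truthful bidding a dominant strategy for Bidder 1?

Yes

Check each profile of the others' bids and compare truth against every alternative bid.
Others bid (3, 3, 3): truth gives 1, best alternative gives 1.
Others bid (3, 3, 4): truth gives 0, best alternative gives 0.
Others bid (3, 3, 5): truth gives 0, best alternative gives 0.
Others bid (3, 3, 19): truth gives 0, best alternative gives 0.
Others bid (3, 3, 22): truth gives 0, best alternative gives 0.
Others bid (3, 4, 3): truth gives 0, best alternative gives 0.
(Remaining 119 profiles checked similarly; truth is weakly best in each.)
In every case the truthful bid is at least as good as any alternative, so it is a dominant strategy.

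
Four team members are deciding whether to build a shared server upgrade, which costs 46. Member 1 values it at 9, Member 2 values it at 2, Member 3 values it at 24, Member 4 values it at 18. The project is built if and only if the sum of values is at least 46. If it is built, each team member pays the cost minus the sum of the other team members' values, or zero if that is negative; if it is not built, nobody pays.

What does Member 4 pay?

Total value 53 ≥ cost 46, so the project is built.
The other team members' values sum to 35.
Cost minus that sum is 46 - 35 = 11.

11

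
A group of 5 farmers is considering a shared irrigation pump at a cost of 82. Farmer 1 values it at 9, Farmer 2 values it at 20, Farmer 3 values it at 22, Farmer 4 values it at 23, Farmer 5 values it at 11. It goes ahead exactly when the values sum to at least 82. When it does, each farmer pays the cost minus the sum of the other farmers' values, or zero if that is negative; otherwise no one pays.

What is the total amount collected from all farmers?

Total value 85 ≥ cost 82, so it is built.
Farmer 1: others sum to 76; max(0, 82 - 76) = 6.
Farmer 2: others sum to 65; max(0, 82 - 65) = 17.
Farmer 3: others sum to 63; max(0, 82 - 63) = 19.
Farmer 4: others sum to 62; max(0, 82 - 62) = 20.
Farmer 5: others sum to 74; max(0, 82 - 74) = 8.
Total collected = 6 + 17 + 19 + 20 + 8 = 70.

70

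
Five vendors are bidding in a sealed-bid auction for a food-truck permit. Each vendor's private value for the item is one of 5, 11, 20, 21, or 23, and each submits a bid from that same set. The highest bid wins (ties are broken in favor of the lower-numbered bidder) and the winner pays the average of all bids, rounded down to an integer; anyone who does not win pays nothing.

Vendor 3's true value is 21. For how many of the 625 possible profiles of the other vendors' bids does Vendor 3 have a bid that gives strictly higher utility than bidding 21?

Others bid (5, 5, 5, 5): truth gives 13; bid 11 gives 15 > 13. Violating.
Others bid (5, 5, 5, 11): truth gives 12; bid 11 gives 14 > 12. Violating.
Others bid (5, 5, 5, 23): truth gives 0; bid 23 gives 9 > 0. Violating.
Others bid (5, 5, 11, 5): truth gives 12; bid 11 gives 14 > 12. Violating.
Others bid (5, 5, 5, 20): truth gives 10; no alternative beats it.
Others bid (5, 5, 5, 21): truth gives 10; no alternative beats it.
(Checking all 625 profiles: 231 have a profitable deviation, 394 do not.)

231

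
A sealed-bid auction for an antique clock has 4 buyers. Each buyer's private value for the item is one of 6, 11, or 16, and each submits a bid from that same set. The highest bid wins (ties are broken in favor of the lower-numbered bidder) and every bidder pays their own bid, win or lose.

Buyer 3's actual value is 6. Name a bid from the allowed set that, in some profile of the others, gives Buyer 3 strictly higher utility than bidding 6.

11

Suppose Buyer 1 bids 6, Buyer 2 bids 6 and Buyer 4 bids 6.
Bid 6: loses but pays 6, utility -6.
Bid 11: wins, pays 11, utility 6 - 11 = -5.
So bidding 11 beats truth here (-5 > -6).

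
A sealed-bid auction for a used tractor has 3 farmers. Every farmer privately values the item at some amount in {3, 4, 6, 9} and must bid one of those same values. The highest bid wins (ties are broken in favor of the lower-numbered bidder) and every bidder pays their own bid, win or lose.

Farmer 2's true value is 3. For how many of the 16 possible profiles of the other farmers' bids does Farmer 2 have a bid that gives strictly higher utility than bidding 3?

Others bid (3, 3): truth gives -3; bid 4 gives -1 > -3. Violating.
Others bid (3, 4): truth gives -3; bid 4 gives -1 > -3. Violating.
Others bid (3, 6): truth gives -3; no alternative beats it.
Others bid (3, 9): truth gives -3; no alternative beats it.
(Checking all 16 profiles: 2 have a profitable deviation, 14 do not.)

2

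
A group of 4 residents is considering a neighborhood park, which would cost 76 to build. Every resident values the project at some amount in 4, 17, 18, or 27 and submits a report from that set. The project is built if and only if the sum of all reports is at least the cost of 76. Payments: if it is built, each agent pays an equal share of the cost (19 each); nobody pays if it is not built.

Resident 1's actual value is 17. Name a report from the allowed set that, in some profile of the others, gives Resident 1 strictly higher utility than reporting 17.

4

Suppose Resident 2 reports 17, Resident 3 reports 17 and Resident 4 reports 27.
Report 17: project built, pays 19, utility 17 - 19 = -2.
Report 4: project not built, utility 0.
So reporting 4 beats truth here (0 > -2).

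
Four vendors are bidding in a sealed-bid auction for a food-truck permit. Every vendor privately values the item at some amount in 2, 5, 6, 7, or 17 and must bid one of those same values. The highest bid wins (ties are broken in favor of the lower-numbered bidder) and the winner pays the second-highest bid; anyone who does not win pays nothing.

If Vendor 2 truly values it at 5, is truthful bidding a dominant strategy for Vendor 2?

Yes

Check each profile of the others' bids and compare truth against every alternative bid.
Others bid (2, 2, 2): truth gives 3, best alternative gives 3.
Others bid (2, 2, 5): truth gives 0, best alternative gives 0.
Others bid (2, 2, 6): truth gives 0, best alternative gives 0.
Others bid (2, 2, 7): truth gives 0, best alternative gives 0.
Others bid (2, 2, 17): truth gives 0, best alternative gives 0.
Others bid (2, 5, 2): truth gives 0, best alternative gives 0.
(Remaining 119 profiles checked similarly; truth is weakly best in each.)
In every case the truthful bid is at least as good as any alternative, so it is a dominant strategy.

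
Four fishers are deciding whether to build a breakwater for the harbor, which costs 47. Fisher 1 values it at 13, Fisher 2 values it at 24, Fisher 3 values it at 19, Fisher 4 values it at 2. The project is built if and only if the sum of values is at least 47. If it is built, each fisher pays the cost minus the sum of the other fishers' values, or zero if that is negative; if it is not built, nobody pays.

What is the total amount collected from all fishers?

23

Total value 58 ≥ cost 47, so it is built.
Fisher 1: others sum to 45; max(0, 47 - 45) = 2.
Fisher 2: others sum to 34; max(0, 47 - 34) = 13.
Fisher 3: others sum to 39; max(0, 47 - 39) = 8.
Fisher 4: others sum to 56; max(0, 47 - 56) = 0.
Total collected = 2 + 13 + 8 + 0 = 23.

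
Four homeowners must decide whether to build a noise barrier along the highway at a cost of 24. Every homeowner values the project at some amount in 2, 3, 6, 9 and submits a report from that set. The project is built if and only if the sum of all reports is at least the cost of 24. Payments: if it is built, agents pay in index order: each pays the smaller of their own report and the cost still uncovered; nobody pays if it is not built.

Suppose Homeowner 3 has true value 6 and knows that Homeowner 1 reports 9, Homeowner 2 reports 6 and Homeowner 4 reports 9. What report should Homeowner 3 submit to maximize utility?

Report 2: project built, pays 2, utility 6 - 2 = 4.
Report 3: project built, pays 3, utility 6 - 3 = 3.
Report 6: project built, pays 6, utility 6 - 6 = 0.
Report 9: project built, pays 9, utility 6 - 9 = -3.
The best choice is 2 with utility 4.

2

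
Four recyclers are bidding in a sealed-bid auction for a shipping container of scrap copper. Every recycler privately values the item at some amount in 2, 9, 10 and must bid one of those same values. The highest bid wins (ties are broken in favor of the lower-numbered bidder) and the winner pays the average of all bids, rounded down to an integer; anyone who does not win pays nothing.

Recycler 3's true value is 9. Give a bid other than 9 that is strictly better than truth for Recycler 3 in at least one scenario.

Suppose Recycler 1 bids 2, Recycler 2 bids 2 and Recycler 4 bids 10.
Bid 9: loses, pays 0, utility 0.
Bid 10: wins, pays 6, utility 9 - 6 = 3.
So bidding 10 beats truth here (3 > 0).

10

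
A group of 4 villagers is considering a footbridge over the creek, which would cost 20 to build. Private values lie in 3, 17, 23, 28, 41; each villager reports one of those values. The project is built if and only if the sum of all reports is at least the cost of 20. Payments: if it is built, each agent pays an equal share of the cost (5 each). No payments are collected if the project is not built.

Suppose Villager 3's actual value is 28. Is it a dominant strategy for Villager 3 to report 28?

Check each profile of the others' reports and compare truth against every alternative report.
Others report (3, 3, 3): truth gives 23, best alternative gives 23.
Others report (3, 3, 17): truth gives 23, best alternative gives 23.
Others report (3, 3, 23): truth gives 23, best alternative gives 23.
Others report (3, 3, 28): truth gives 23, best alternative gives 23.
Others report (3, 3, 41): truth gives 23, best alternative gives 23.
Others report (3, 17, 3): truth gives 23, best alternative gives 23.
(Remaining 119 profiles checked similarly; truth is weakly best in each.)
In every case the truthful report is at least as good as any alternative, so it is a dominant strategy.

Yes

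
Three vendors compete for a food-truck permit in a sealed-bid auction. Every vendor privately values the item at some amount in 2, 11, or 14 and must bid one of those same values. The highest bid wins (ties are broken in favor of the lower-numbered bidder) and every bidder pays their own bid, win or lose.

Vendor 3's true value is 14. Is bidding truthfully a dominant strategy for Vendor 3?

No

Consider the case where Vendor 1 bids 2 and Vendor 2 bids 2.
Truthful bid 14: wins, pays 14, utility 14 - 14 = 0.
Bid 11 instead: wins, pays 11, utility 14 - 11 = 3.
Since 3 > 0, bidding 11 is strictly better here, so truthful bidding is not dominant.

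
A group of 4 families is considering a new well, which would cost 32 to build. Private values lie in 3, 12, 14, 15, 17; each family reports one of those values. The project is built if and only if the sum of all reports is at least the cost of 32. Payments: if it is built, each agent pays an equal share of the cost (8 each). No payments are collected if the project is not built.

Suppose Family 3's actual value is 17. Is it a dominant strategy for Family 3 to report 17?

Check each profile of the others' reports and compare truth against every alternative report.
Others report (3, 3, 12): truth gives 9, best alternative gives 9.
Others report (3, 3, 14): truth gives 9, best alternative gives 9.
Others report (3, 3, 15): truth gives 9, best alternative gives 9.
Others report (3, 3, 17): truth gives 9, best alternative gives 9.
Others report (3, 12, 3): truth gives 9, best alternative gives 9.
Others report (3, 12, 12): truth gives 9, best alternative gives 9.
(Remaining 119 profiles checked similarly; truth is weakly best in each.)
In every case the truthful report is at least as good as any alternative, so it is a dominant strategy.

Yes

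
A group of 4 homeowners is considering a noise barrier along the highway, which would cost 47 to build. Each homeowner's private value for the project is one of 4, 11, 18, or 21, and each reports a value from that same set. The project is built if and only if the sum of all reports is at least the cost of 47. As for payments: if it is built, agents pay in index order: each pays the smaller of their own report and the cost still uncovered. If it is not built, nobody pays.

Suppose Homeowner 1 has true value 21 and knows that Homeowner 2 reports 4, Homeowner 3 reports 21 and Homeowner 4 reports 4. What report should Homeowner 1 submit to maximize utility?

18

Report 4: project not built, utility 0.
Report 11: project not built, utility 0.
Report 18: project built, pays 18, utility 21 - 18 = 3.
Report 21: project built, pays 21, utility 21 - 21 = 0.
The best choice is 18 with utility 3.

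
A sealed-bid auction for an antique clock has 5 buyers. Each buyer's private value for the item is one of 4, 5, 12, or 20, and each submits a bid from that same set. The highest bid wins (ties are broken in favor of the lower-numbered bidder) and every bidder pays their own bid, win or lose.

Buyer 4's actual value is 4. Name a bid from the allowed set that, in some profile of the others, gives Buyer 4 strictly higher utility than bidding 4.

5

Suppose Buyer 1 bids 4, Buyer 2 bids 4, Buyer 3 bids 4 and Buyer 5 bids 4.
Bid 4: loses but pays 4, utility -4.
Bid 5: wins, pays 5, utility 4 - 5 = -1.
So bidding 5 beats truth here (-1 > -4).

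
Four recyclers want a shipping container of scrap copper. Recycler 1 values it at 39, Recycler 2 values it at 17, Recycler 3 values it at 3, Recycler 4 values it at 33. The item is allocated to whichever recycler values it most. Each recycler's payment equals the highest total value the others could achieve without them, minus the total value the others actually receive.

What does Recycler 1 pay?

Recycler 1 has the highest value and receives the item.
Without Recycler 1, the item would go to the next-highest value, 33, so the others could achieve 33.
With Recycler 1 present and winning, the others receive nothing, so their total is 0.
Payment = 33 - 0 = 33.

33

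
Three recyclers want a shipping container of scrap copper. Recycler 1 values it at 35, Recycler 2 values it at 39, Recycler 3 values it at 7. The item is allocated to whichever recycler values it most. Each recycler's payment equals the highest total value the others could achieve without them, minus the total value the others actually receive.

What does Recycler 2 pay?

Recycler 2 has the highest value and receives the item.
Without Recycler 2, the item would go to the next-highest value, 35, so the others could achieve 35.
With Recycler 2 present and winning, the others receive nothing, so their total is 0.
Payment = 35 - 0 = 35.

35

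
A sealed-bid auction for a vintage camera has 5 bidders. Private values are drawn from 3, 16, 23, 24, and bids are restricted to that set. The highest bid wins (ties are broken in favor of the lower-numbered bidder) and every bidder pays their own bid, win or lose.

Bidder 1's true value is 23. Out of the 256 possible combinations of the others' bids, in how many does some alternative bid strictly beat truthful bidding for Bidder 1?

191

Others bid (3, 3, 3, 3): truth gives 0; bid 3 gives 20 > 0. Violating.
Others bid (3, 3, 3, 16): truth gives 0; bid 16 gives 7 > 0. Violating.
Others bid (3, 3, 3, 24): truth gives -23; bid 24 gives -1 > -23. Violating.
Others bid (3, 3, 16, 3): truth gives 0; bid 16 gives 7 > 0. Violating.
Others bid (3, 3, 3, 23): truth gives 0; no alternative beats it.
Others bid (3, 3, 16, 23): truth gives 0; no alternative beats it.
(Checking all 256 profiles: 191 have a profitable deviation, 65 do not.)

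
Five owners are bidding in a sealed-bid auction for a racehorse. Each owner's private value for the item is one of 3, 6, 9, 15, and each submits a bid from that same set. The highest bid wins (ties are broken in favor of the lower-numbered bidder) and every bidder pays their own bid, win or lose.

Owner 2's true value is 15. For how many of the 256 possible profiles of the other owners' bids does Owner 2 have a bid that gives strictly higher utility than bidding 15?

118

Others bid (3, 3, 3, 3): truth gives 0; bid 6 gives 9 > 0. Violating.
Others bid (3, 3, 3, 6): truth gives 0; bid 6 gives 9 > 0. Violating.
Others bid (3, 3, 3, 9): truth gives 0; bid 9 gives 6 > 0. Violating.
Others bid (3, 3, 6, 3): truth gives 0; bid 6 gives 9 > 0. Violating.
Others bid (3, 3, 3, 15): truth gives 0; no alternative beats it.
Others bid (3, 3, 6, 15): truth gives 0; no alternative beats it.
(Checking all 256 profiles: 118 have a profitable deviation, 138 do not.)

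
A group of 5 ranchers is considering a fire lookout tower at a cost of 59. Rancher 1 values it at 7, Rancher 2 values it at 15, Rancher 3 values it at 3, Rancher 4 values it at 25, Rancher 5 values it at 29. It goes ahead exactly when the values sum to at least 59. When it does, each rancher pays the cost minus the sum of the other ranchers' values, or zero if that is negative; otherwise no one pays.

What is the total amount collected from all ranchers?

14

Total value 79 ≥ cost 59, so it is built.
Rancher 1: others sum to 72; max(0, 59 - 72) = 0.
Rancher 2: others sum to 64; max(0, 59 - 64) = 0.
Rancher 3: others sum to 76; max(0, 59 - 76) = 0.
Rancher 4: others sum to 54; max(0, 59 - 54) = 5.
Rancher 5: others sum to 50; max(0, 59 - 50) = 9.
Total collected = 0 + 0 + 0 + 5 + 9 = 14.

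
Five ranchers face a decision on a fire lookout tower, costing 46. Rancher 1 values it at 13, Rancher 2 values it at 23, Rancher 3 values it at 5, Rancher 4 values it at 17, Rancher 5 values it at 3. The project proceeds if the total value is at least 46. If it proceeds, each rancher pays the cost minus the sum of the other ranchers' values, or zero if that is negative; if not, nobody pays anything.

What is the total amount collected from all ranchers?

Total value 61 ≥ cost 46, so it is built.
Rancher 1: others sum to 48; max(0, 46 - 48) = 0.
Rancher 2: others sum to 38; max(0, 46 - 38) = 8.
Rancher 3: others sum to 56; max(0, 46 - 56) = 0.
Rancher 4: others sum to 44; max(0, 46 - 44) = 2.
Rancher 5: others sum to 58; max(0, 46 - 58) = 0.
Total collected = 0 + 8 + 0 + 2 + 0 = 10.

10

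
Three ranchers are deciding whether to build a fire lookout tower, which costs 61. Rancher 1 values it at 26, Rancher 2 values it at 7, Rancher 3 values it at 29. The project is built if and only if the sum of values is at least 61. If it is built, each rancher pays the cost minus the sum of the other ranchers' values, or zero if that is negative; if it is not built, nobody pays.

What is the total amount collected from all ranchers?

59

Total value 62 ≥ cost 61, so it is built.
Rancher 1: others sum to 36; max(0, 61 - 36) = 25.
Rancher 2: others sum to 55; max(0, 61 - 55) = 6.
Rancher 3: others sum to 33; max(0, 61 - 33) = 28.
Total collected = 25 + 6 + 28 = 59.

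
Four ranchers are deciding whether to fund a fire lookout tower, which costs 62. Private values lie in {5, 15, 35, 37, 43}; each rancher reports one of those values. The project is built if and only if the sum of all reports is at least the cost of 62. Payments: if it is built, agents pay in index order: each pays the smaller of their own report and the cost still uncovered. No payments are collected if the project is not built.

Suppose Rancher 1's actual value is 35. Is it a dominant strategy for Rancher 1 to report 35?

Consider the case where Rancher 2 reports 5, Rancher 3 reports 5 and Rancher 4 reports 37.
Truthful report 35: project built, pays 35, utility 35 - 35 = 0.
Report 15 instead: project built, pays 15, utility 35 - 15 = 20.
Since 20 > 0, reporting 15 is strictly better here, so truthful reporting is not dominant.

No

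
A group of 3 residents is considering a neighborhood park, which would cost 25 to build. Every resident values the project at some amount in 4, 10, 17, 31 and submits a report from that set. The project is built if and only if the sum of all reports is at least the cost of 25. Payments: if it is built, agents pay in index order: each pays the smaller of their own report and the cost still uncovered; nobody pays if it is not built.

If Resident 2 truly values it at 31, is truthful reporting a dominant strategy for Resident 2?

No

Consider the case where Resident 1 reports 4 and Resident 3 reports 4.
Truthful report 31: project built, pays 21, utility 31 - 21 = 10.
Report 17 instead: project built, pays 17, utility 31 - 17 = 14.
Since 14 > 10, reporting 17 is strictly better here, so truthful reporting is not dominant.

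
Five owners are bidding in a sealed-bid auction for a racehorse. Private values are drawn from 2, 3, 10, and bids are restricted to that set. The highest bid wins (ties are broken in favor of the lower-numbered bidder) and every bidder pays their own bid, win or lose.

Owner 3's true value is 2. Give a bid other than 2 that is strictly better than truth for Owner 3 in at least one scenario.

3

Suppose Owner 1 bids 2, Owner 2 bids 2, Owner 4 bids 2 and Owner 5 bids 2.
Bid 2: loses but pays 2, utility -2.
Bid 3: wins, pays 3, utility 2 - 3 = -1.
So bidding 3 beats truth here (-1 > -2).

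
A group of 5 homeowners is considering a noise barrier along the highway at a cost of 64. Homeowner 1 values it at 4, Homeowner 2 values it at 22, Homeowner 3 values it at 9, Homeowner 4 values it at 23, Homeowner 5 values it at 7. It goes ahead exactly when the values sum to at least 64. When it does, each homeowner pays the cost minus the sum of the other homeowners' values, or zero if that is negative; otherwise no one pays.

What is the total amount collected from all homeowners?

60

Total value 65 ≥ cost 64, so it is built.
Homeowner 1: others sum to 61; max(0, 64 - 61) = 3.
Homeowner 2: others sum to 43; max(0, 64 - 43) = 21.
Homeowner 3: others sum to 56; max(0, 64 - 56) = 8.
Homeowner 4: others sum to 42; max(0, 64 - 42) = 22.
Homeowner 5: others sum to 58; max(0, 64 - 58) = 6.
Total collected = 3 + 21 + 8 + 22 + 6 = 60.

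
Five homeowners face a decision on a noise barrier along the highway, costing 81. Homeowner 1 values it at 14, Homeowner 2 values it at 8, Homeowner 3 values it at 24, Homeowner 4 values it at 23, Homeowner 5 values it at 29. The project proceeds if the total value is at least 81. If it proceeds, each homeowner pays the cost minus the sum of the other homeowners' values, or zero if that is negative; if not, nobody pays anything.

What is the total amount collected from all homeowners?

25

Total value 98 ≥ cost 81, so it is built.
Homeowner 1: others sum to 84; max(0, 81 - 84) = 0.
Homeowner 2: others sum to 90; max(0, 81 - 90) = 0.
Homeowner 3: others sum to 74; max(0, 81 - 74) = 7.
Homeowner 4: others sum to 75; max(0, 81 - 75) = 6.
Homeowner 5: others sum to 69; max(0, 81 - 69) = 12.
Total collected = 0 + 0 + 7 + 6 + 12 = 25.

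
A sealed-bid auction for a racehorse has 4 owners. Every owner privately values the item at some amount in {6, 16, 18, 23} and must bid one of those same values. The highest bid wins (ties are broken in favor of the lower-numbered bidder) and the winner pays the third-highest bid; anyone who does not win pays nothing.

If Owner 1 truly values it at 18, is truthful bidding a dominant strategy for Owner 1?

No

Consider the case where Owner 2 bids 6, Owner 3 bids 6 and Owner 4 bids 23.
Truthful bid 18: loses, pays 0, utility 0.
Bid 23 instead: wins, pays 6, utility 18 - 6 = 12.
Since 12 > 0, bidding 23 is strictly better here, so truthful bidding is not dominant.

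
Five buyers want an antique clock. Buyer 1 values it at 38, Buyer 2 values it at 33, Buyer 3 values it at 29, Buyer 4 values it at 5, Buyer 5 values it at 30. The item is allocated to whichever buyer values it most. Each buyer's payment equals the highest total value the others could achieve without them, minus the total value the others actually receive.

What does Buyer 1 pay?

Buyer 1 has the highest value and receives the item.
Without Buyer 1, the item would go to the next-highest value, 33, so the others could achieve 33.
With Buyer 1 present and winning, the others receive nothing, so their total is 0.
Payment = 33 - 0 = 33.

33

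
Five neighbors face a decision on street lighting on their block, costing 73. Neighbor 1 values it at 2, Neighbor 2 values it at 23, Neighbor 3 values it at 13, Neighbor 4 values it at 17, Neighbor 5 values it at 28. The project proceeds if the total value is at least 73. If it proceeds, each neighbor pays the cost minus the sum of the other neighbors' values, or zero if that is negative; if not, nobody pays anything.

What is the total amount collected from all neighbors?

41

Total value 83 ≥ cost 73, so it is built.
Neighbor 1: others sum to 81; max(0, 73 - 81) = 0.
Neighbor 2: others sum to 60; max(0, 73 - 60) = 13.
Neighbor 3: others sum to 70; max(0, 73 - 70) = 3.
Neighbor 4: others sum to 66; max(0, 73 - 66) = 7.
Neighbor 5: others sum to 55; max(0, 73 - 55) = 18.
Total collected = 0 + 13 + 3 + 7 + 18 = 41.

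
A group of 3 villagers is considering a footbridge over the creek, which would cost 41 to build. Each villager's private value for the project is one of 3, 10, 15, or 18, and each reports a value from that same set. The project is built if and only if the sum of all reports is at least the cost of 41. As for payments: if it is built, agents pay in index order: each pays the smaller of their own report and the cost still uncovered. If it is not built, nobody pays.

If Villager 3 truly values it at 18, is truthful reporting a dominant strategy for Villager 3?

Check each profile of the others' reports and compare truth against every alternative report.
Others report (10, 15): truth gives 2, best alternative gives 0.
Others report (15, 10): truth gives 2, best alternative gives 0.
Others report (18, 18): truth gives 13, best alternative gives 13.
Others report (15, 18): truth gives 10, best alternative gives 10.
Others report (18, 15): truth gives 10, best alternative gives 10.
Others report (15, 15): truth gives 7, best alternative gives 7.
(Remaining 10 profiles checked similarly; truth is weakly best in each.)
In every case the truthful report is at least as good as any alternative, so it is a dominant strategy.

Yes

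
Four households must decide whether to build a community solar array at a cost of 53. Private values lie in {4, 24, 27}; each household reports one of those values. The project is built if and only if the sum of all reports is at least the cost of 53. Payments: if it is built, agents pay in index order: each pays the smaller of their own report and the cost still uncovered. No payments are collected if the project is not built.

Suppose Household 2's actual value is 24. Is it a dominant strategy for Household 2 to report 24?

No

Consider the case where Household 1 reports 4, Household 3 reports 24 and Household 4 reports 24.
Truthful report 24: project built, pays 24, utility 24 - 24 = 0.
Report 4 instead: project built, pays 4, utility 24 - 4 = 20.
Since 20 > 0, reporting 4 is strictly better here, so truthful reporting is not dominant.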